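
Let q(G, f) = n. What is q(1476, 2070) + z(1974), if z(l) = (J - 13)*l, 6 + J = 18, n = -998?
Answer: -2972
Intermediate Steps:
J = 12 (J = -6 + 18 = 12)
q(G, f) = -998
z(l) = -l (z(l) = (12 - 13)*l = -l)
q(1476, 2070) + z(1974) = -998 - 1*1974 = -998 - 1974 = -2972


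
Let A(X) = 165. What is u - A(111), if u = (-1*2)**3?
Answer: -173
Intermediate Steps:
u = -8 (u = (-2)**3 = -8)
u - A(111) = -8 - 1*165 = -8 - 165 = -173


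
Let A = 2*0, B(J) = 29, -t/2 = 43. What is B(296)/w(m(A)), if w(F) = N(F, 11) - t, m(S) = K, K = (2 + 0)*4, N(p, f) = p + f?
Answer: 29/105 ≈ 0.27619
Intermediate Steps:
N(p, f) = f + p
K = 8 (K = 2*4 = 8)
t = -86 (t = -2*43 = -86)
A = 0
m(S) = 8
w(F) = 97 + F (w(F) = (11 + F) - 1*(-86) = (11 + F) + 86 = 97 + F)
B(296)/w(m(A)) = 29/(97 + 8) = 29/105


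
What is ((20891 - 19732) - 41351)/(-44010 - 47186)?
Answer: 10048/22799 ≈ 0.44072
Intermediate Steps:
((20891 - 19732) - 41351)/(-44010 - 47186) = (1159 - 41351)/(-91196) = -40192*(-1/91196) = 10048/22799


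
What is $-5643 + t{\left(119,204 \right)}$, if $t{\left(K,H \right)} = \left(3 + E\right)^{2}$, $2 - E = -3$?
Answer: $-5579$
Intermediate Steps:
$E = 5$ ($E = 2 - -3 = 2 + 3 = 5$)
$t{\left(K,H \right)} = 64$ ($t{\left(K,H \right)} = \left(3 + 5\right)^{2} = 8^{2} = 64$)
$-5643 + t{\left(119,204 \right)} = -5643 + 64 = -5579$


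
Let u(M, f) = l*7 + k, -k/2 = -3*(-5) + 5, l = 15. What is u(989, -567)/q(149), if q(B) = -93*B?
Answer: -65/13857 ≈ -0.0046908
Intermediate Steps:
k = -40 (k = -2*(-3*(-5) + 5) = -2*(15 + 5) = -2*20 = -40)
u(M, f) = 65 (u(M, f) = 15*7 - 40 = 105 - 40 = 65)
u(989, -567)/q(149) = 65/((-93*149)) = 65/(-13857) = 65*(-1/13857) = -65/13857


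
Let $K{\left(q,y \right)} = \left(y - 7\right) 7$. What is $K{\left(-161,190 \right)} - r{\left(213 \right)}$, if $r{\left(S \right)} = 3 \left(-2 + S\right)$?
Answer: $648$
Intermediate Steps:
$K{\left(q,y \right)} = -49 + 7 y$ ($K{\left(q,y \right)} = \left(-7 + y\right) 7 = -49 + 7 y$)
$r{\left(S \right)} = -6 + 3 S$
$K{\left(-161,190 \right)} - r{\left(213 \right)} = \left(-49 + 7 \cdot 190\right) - \left(-6 + 3 \cdot 213\right) = \left(-49 + 1330\right) - \left(-6 + 639\right) = 1281 - 633 = 648$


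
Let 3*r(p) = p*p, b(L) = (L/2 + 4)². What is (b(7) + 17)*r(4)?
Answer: 1172/3 ≈ 390.67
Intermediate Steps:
b(L) = (4 + L/2)² (b(L) = (L*(½) + 4)² = (L/2 + 4)² = (4 + L/2)²)
r(p) = p²/3 (r(p) = (p*p)/3 = p²/3)
(b(7) + 17)*r(4) = ((8 + 7)²/4 + 17)*((⅓)*4²) = ((¼)*15² + 17)*((⅓)*16) = ((¼)*225 + 17)*(16/3) = (225/4 + 17)*(16/3) = (293/4)*(16/3) = 1172/3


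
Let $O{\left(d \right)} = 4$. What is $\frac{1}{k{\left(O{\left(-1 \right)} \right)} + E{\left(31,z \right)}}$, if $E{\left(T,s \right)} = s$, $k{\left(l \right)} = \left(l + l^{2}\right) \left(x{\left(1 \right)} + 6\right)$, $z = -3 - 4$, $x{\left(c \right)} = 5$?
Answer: $\frac{1}{213} \approx 0.0046948$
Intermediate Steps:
$z = -7$ ($z = -3 - 4 = -7$)
$k{\left(l \right)} = 11 l + 11 l^{2}$ ($k{\left(l \right)} = \left(l + l^{2}\right) \left(5 + 6\right) = \left(l + l^{2}\right) 11 = 11 l + 11 l^{2}$)
$\frac{1}{k{\left(O{\left(-1 \right)} \right)} + E{\left(31,z \right)}} = \frac{1}{11 \cdot 4 \left(1 + 4\right) - 7} = \frac{1}{11 \cdot 4 \cdot 5 - 7} = \frac{1}{220 - 7} = \frac{1}{213}$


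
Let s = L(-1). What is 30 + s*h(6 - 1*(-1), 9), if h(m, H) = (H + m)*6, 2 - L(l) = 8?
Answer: -546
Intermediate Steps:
L(l) = -6 (L(l) = 2 - 1*8 = 2 - 8 = -6)
s = -6
h(m, H) = 6*H + 6*m
30 + s*h(6 - 1*(-1), 9) = 30 - 6*(6*9 + 6*(6 - 1*(-1))) = 30 - 6*(54 + 6*(6 + 1)) = 30 - 6*(54 + 6*7) = 30 - 6*(54 + 42) = 30 - 6*96 = 30 - 576 = -546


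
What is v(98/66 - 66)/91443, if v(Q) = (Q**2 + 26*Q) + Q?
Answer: 2635702/99581427 ≈ 0.026468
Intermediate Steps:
v(Q) = Q**2 + 27*Q
v(98/66 - 66)/91443 = ((98/66 - 66)*(27 + (98/66 - 66)))/91443 = ((98*(1/66) - 66)*(27 + (98*(1/66) - 66)))*(1/91443) = ((49/33 - 66)*(27 + (49/33 - 66)))*(1/91443) = -2129*(27 - 2129/33)/33*(1/91443) = -2129/33*(-1238/33)*(1/91443) = (2635702/1089)*(1/91443) = 2635702/99581427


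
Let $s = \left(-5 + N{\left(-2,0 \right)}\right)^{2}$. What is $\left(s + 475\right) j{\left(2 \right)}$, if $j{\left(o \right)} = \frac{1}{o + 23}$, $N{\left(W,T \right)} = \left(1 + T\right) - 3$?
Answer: $\frac{524}{25} \approx 20.96$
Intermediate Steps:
$N{\left(W,T \right)} = -2 + T$
$j{\left(o \right)} = \frac{1}{23 + o}$
$s = 49$ ($s = \left(-5 + \left(-2 + 0\right)\right)^{2} = \left(-5 - 2\right)^{2} = \left(-7\right)^{2} = 49$)
$\left(s + 475\right) j{\left(2 \right)} = \frac{49 + 475}{23 + 2} = \frac{524}{25}$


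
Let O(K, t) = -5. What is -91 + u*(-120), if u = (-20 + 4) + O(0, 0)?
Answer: 2429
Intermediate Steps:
u = -21 (u = (-20 + 4) - 5 = -16 - 5 = -21)
-91 + u*(-120) = -91 - 21*(-120) = -91 + 2520 = 2429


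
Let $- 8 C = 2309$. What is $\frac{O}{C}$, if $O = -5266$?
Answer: $\frac{42128}{2309} \approx 18.245$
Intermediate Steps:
$C = - \frac{2309}{8}$ ($C = \left(- \frac{1}{8}\right) 2309 = - \frac{2309}{8} \approx -288.63$)
$\frac{O}{C} = - \frac{5266}{- \frac{2309}{8}} = \left(-5266\right) \left(- \frac{8}{2309}\right) = \frac{42128}{2309}$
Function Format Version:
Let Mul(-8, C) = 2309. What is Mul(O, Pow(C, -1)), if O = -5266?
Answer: Rational(42128, 2309) ≈ 18.245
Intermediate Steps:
C = Rational(-2309, 8) (C = Mul(Rational(-1, 8), 2309) = Rational(-2309, 8) ≈ -288.63)
Mul(O, Pow(C, -1)) = Mul(-5266, Pow(Rational(-2309, 8), -1)) = Mul(-5266, Rational(-8, 2309)) = Rational(42128, 2309)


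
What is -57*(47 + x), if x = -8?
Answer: -2223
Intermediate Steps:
-57*(47 + x) = -57*(47 - 8) = -57*39 = -2223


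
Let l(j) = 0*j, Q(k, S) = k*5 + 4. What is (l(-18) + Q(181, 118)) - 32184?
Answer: -31275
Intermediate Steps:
Q(k, S) = 4 + 5*k (Q(k, S) = 5*k + 4 = 4 + 5*k)
l(j) = 0
(l(-18) + Q(181, 118)) - 32184 = (0 + (4 + 5*181)) - 32184 = (0 + (4 + 905)) - 32184 = (0 + 909) - 32184 = 909 - 32184 = -31275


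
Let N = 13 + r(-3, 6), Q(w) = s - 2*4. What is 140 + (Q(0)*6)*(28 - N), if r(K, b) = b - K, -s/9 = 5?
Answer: -1768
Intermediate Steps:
s = -45 (s = -9*5 = -45)
Q(w) = -53 (Q(w) = -45 - 2*4 = -45 - 8 = -53)
N = 22 (N = 13 + (6 - 1*(-3)) = 13 + (6 + 3) = 13 + 9 = 22)
140 + (Q(0)*6)*(28 - N) = 140 + (-53*6)*(28 - 1*22) = 140 - 318*(28 - 22) = 140 - 318*6 = 140 - 1908 = -1768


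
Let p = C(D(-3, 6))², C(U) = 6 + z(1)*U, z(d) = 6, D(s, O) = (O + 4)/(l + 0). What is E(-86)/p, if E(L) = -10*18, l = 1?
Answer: -5/121 ≈ -0.041322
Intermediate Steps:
D(s, O) = 4 + O (D(s, O) = (O + 4)/(1 + 0) = (4 + O)/1 = (4 + O)*1 = 4 + O)
C(U) = 6 + 6*U
E(L) = -180
p = 4356 (p = (6 + 6*(4 + 6))² = (6 + 6*10)² = (6 + 60)² = 66² = 4356)
E(-86)/p = -180/4356 = -180*1/4356 = -5/121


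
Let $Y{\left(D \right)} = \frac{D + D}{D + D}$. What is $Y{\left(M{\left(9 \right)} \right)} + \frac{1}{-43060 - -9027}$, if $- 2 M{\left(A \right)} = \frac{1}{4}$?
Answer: $\frac{34032}{34033} \approx 0.99997$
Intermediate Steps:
$M{\left(A \right)} = - \frac{1}{8}$ ($M{\left(A \right)} = - \frac{1}{2 \cdot 4} = \left(- \frac{1}{2}\right) \frac{1}{4} = - \frac{1}{8}$)
$Y{\left(D \right)} = 1$ ($Y{\left(D \right)} = \frac{2 D}{2 D} = 2 D \frac{1}{2 D} = 1$)
$Y{\left(M{\left(9 \right)} \right)} + \frac{1}{-43060 - -9027} = 1 + \frac{1}{-43060 - -9027} = 1 + \frac{1}{-43060 + 9027} = 1 + \frac{1}{-34033} = 1 - \frac{1}{34033} = \frac{34032}{34033}$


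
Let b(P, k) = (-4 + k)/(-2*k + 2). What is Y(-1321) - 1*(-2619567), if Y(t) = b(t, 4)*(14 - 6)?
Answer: 2619567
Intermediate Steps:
b(P, k) = (-4 + k)/(2 - 2*k)
Y(t) = 0 (Y(t) = ((4 - 1*4)/(2*(-1 + 4)))*(14 - 6) = ((½)*(4 - 4)/3)*8 = ((½)*(⅓)*0)*8 = 0*8 = 0)
Y(-1321) - 1*(-2619567) = 0 - 1*(-2619567) = 0 + 2619567 = 2619567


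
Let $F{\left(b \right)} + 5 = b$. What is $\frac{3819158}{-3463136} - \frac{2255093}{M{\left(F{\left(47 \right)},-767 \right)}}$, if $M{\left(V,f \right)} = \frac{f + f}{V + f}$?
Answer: $- \frac{1415508457133293}{1328112656} \approx -1.0658 \cdot 10^{6}$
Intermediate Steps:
$F{\left(b \right)} = -5 + b$
$M{\left(V,f \right)} = \frac{2 f}{V + f}$
$\frac{3819158}{-3463136} - \frac{2255093}{M{\left(F{\left(47 \right)},-767 \right)}} = \frac{3819158}{-3463136} - \frac{2255093}{2 \left(-767\right) \frac{1}{\left(-5 + 47\right) - 767}} = 3819158 \left(- \frac{1}{3463136}\right) - \frac{2255093}{2 \left(-767\right) \frac{1}{42 - 767}} = - \frac{1909579}{1731568} - \frac{2255093}{2 \left(-767\right) \frac{1}{-725}} = - \frac{1909579}{1731568} - \frac{2255093}{2 \left(-767\right) \left(- \frac{1}{725}\right)} = - \frac{1909579}{1731568} - \frac{2255093}{\frac{1534}{725}} = - \frac{1909579}{1731568} - \frac{1634942425}{1534} = - \frac{1415508457133293}{1328112656}$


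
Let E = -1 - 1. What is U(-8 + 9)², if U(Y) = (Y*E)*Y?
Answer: 4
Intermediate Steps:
E = -2
U(Y) = -2*Y² (U(Y) = (Y*(-2))*Y = (-2*Y)*Y = -2*Y²)
U(-8 + 9)² = (-2*(-8 + 9)²)² = (-2*1²)² = (-2*1)² = (-2)² = 4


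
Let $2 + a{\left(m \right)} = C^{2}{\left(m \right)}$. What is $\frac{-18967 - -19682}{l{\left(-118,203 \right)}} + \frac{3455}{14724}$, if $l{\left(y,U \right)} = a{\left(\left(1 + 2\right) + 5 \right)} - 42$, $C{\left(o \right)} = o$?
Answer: $\frac{264919}{7362} \approx 35.985$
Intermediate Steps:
$a{\left(m \right)} = -2 + m^{2}$
$l{\left(y,U \right)} = 20$ ($l{\left(y,U \right)} = \left(-2 + \left(\left(1 + 2\right) + 5\right)^{2}\right) - 42 = \left(-2 + \left(3 + 5\right)^{2}\right) - 42 = \left(-2 + 8^{2}\right) - 42 = \left(-2 + 64\right) - 42 = 62 - 42 = 20$)
$\frac{-18967 - -19682}{l{\left(-118,203 \right)}} + \frac{3455}{14724} = \frac{-18967 - -19682}{20} + \frac{3455}{14724} = \left(-18967 + 19682\right) \frac{1}{20} + 3455 \cdot \frac{1}{14724} = 715 \cdot \frac{1}{20} + \frac{3455}{14724} = \frac{143}{4} + \frac{3455}{14724} = \frac{264919}{7362}$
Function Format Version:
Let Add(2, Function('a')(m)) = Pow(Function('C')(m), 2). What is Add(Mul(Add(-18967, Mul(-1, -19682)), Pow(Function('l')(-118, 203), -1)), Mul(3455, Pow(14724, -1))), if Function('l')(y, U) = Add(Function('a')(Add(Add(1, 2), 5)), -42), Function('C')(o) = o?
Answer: Rational(264919, 7362) ≈ 35.985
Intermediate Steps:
Function('a')(m) = Add(-2, Pow(m, 2))
Function('l')(y, U) = 20 (Function('l')(y, U) = Add(Add(-2, Pow(Add(Add(1, 2), 5), 2)), -42) = Add(Add(-2, Pow(Add(3, 5), 2)), -42) = Add(Add(-2, Pow(8, 2)), -42) = Add(Add(-2, 64), -42) = Add(62, -42) = 20)
Add(Mul(Add(-18967, Mul(-1, -19682)), Pow(Function('l')(-118, 203), -1)), Mul(3455, Pow(14724, -1))) = Add(Mul(Add(-18967, Mul(-1, -19682)), Pow(20, -1)), Mul(3455, Pow(14724, -1))) = Add(Mul(Add(-18967, 19682), Rational(1, 20)), Mul(3455, Rational(1, 14724))) = Add(Mul(715, Rational(1, 20)), Rational(3455, 14724)) = Add(Rational(143, 4), Rational(3455, 14724)) = Rational(264919, 7362)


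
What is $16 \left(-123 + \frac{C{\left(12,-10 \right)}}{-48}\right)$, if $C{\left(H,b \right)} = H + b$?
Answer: $- \frac{5906}{3} \approx -1968.7$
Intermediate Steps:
$16 \left(-123 + \frac{C{\left(12,-10 \right)}}{-48}\right) = 16 \left(-123 + \frac{12 - 10}{-48}\right) = 16 \left(-123 + 2 \left(- \frac{1}{48}\right)\right) = 16 \left(-123 - \frac{1}{24}\right) = 16 \left(- \frac{2953}{24}\right) = - \frac{5906}{3}$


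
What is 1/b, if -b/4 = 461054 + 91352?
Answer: -1/2209624 ≈ -4.5257e-7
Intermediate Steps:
b = -2209624 (b = -4*(461054 + 91352) = -4*552406 = -2209624)
1/b = 1/(-2209624) = -1/2209624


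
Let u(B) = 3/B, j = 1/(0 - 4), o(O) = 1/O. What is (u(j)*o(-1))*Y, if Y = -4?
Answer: -48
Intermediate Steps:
j = -1/4 (j = 1/(-4) = -1/4 ≈ -0.25000)
(u(j)*o(-1))*Y = ((3/(-1/4))/(-1))*(-4) = ((3*(-4))*(-1))*(-4) = -12*(-1)*(-4) = 12*(-4) = -48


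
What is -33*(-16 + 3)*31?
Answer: 13299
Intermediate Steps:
-33*(-16 + 3)*31 = -33*(-13)*31 = 429*31 = 13299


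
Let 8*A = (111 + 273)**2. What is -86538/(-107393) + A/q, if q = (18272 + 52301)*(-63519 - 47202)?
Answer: 17338421416302/21516912130571 ≈ 0.80580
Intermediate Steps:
q = -7813913133 (q = 70573*(-110721) = -7813913133)
A = 18432 (A = (111 + 273)**2/8 = (1/8)*384**2 = (1/8)*147456 = 18432)
-86538/(-107393) + A/q = -86538/(-107393) + 18432/(-7813913133) = -86538*(-1/107393) + 18432*(-1/7813913133) = 86538/107393 - 6144/2604637711 = 17338421416302/21516912130571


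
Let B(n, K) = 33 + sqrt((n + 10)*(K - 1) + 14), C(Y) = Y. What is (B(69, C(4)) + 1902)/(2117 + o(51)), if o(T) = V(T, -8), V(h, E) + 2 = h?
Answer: 645/722 + sqrt(251)/2166 ≈ 0.90067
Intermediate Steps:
V(h, E) = -2 + h
o(T) = -2 + T
B(n, K) = 33 + sqrt(14 + (-1 + K)*(10 + n)) (B(n, K) = 33 + sqrt((10 + n)*(-1 + K) + 14) = 33 + sqrt((-1 + K)*(10 + n) + 14) = 33 + sqrt(14 + (-1 + K)*(10 + n)))
(B(69, C(4)) + 1902)/(2117 + o(51)) = ((33 + sqrt(4 - 1*69 + 10*4 + 4*69)) + 1902)/(2117 + (-2 + 51)) = ((33 + sqrt(4 - 69 + 40 + 276)) + 1902)/(2117 + 49) = ((33 + sqrt(251)) + 1902)/2166 = (1935 + sqrt(251))*(1/2166) = 645/722 + sqrt(251)/2166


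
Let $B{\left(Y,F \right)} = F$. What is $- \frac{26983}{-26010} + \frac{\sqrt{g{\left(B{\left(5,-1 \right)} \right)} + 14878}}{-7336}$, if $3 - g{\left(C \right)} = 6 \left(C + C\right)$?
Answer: $\frac{26983}{26010} - \frac{\sqrt{14893}}{7336} \approx 1.0208$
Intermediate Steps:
$g{\left(C \right)} = 3 - 12 C$ ($g{\left(C \right)} = 3 - 6 \left(C + C\right) = 3 - 6 \cdot 2 C = 3 - 12 C$)
$- \frac{26983}{-26010} + \frac{\sqrt{g{\left(B{\left(5,-1 \right)} \right)} + 14878}}{-7336} = - \frac{26983}{-26010} + \frac{\sqrt{\left(3 - -12\right) + 14878}}{-7336} = \left(-26983\right) \left(- \frac{1}{26010}\right) + \sqrt{\left(3 + 12\right) + 14878} \left(- \frac{1}{7336}\right) = \frac{26983}{26010} + \sqrt{15 + 14878} \left(- \frac{1}{7336}\right) = \frac{26983}{26010} + \sqrt{14893} \left(- \frac{1}{7336}\right) = \frac{26983}{26010} - \frac{\sqrt{14893}}{7336}$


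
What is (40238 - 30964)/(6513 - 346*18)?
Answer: 9274/285 ≈ 32.540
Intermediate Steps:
(40238 - 30964)/(6513 - 346*18) = 9274/(6513 - 6228) = 9274/285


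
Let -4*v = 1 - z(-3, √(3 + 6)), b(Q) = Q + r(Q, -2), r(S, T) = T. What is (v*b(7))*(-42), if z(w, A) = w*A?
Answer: 525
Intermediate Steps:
z(w, A) = A*w
b(Q) = -2 + Q (b(Q) = Q - 2 = -2 + Q)
v = -5/2 (v = -(1 - √(3 + 6)*(-3))/4 = -(1 - √9*(-3))/4 = -(1 - 3*(-3))/4 = -(1 - 1*(-9))/4 = -(1 + 9)/4 = -¼*10 = -5/2 ≈ -2.5000)
(v*b(7))*(-42) = -5*(-2 + 7)/2*(-42) = -5/2*5*(-42) = -25/2*(-42) = 525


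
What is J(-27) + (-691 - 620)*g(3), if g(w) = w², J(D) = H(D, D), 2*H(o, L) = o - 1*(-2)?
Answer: -23623/2 ≈ -11812.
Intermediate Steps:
H(o, L) = 1 + o/2 (H(o, L) = (o - 1*(-2))/2 = (o + 2)/2 = (2 + o)/2 = 1 + o/2)
J(D) = 1 + D/2
J(-27) + (-691 - 620)*g(3) = (1 + (½)*(-27)) + (-691 - 620)*3² = (1 - 27/2) - 1311*9 = -25/2 - 11799 = -23623/2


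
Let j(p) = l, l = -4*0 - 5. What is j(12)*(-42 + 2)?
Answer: 200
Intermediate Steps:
l = -5 (l = 0 - 5 = -5)
j(p) = -5
j(12)*(-42 + 2) = -5*(-42 + 2) = -5*(-40) = 200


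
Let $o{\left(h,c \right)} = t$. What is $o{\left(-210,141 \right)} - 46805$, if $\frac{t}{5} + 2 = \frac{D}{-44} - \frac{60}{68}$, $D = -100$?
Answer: $- \frac{8753105}{187} \approx -46808.0$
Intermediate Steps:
$t = - \frac{570}{187}$ ($t = -10 + 5 \left(- \frac{100}{-44} - \frac{60}{68}\right) = -10 + 5 \left(\left(-100\right) \left(- \frac{1}{44}\right) - \frac{15}{17}\right) = -10 + 5 \left(\frac{25}{11} - \frac{15}{17}\right) = -10 + 5 \cdot \frac{260}{187} = -10 + \frac{1300}{187} = - \frac{570}{187} \approx -3.0481$)
$o{\left(h,c \right)} = - \frac{570}{187}$
$o{\left(-210,141 \right)} - 46805 = - \frac{570}{187} - 46805 = - \frac{8753105}{187}$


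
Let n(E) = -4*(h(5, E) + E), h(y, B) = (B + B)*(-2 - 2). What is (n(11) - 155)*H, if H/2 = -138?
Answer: -42228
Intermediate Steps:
h(y, B) = -8*B (h(y, B) = (2*B)*(-4) = -8*B)
H = -276 (H = 2*(-138) = -276)
n(E) = 28*E (n(E) = -4*(-8*E + E) = -(-28)*E = 28*E)
(n(11) - 155)*H = (28*11 - 155)*(-276) = (308 - 155)*(-276) = 153*(-276) = -42228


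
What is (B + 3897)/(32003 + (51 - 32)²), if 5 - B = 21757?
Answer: -17855/32364 ≈ -0.55169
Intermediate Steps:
B = -21752 (B = 5 - 1*21757 = 5 - 21757 = -21752)
(B + 3897)/(32003 + (51 - 32)²) = (-21752 + 3897)/(32003 + (51 - 32)²) = -17855/(32003 + 19²) = -17855/(32003 + 361) = -17855/32364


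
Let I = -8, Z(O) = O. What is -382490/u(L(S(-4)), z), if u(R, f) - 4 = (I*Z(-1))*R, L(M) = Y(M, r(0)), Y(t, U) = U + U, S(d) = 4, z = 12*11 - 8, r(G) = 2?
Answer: -191245/18 ≈ -10625.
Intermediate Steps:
z = 124 (z = 132 - 8 = 124)
Y(t, U) = 2*U
L(M) = 4 (L(M) = 2*2 = 4)
u(R, f) = 4 + 8*R (u(R, f) = 4 + (-8*(-1))*R = 4 + 8*R)
-382490/u(L(S(-4)), z) = -382490/(4 + 8*4) = -382490/(4 + 32) = -382490/36 = -382490*1/36 = -191245/18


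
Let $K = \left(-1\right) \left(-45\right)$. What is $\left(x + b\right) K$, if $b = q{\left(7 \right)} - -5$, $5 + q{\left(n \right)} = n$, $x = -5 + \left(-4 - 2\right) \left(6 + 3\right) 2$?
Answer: $-4770$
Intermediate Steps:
$x = -113$ ($x = -5 + \left(-6\right) 9 \cdot 2 = -5 - 108 = -113$)
$q{\left(n \right)} = -5 + n$
$b = 7$ ($b = \left(-5 + 7\right) - -5 = 2 + 5 = 7$)
$K = 45$
$\left(x + b\right) K = \left(-113 + 7\right) 45 = \left(-106\right) 45 = -4770$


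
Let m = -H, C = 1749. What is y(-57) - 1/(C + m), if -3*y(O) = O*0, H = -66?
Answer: -1/1815 ≈ -0.00055096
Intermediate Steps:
y(O) = 0 (y(O) = -O*0/3 = -⅓*0 = 0)
m = 66 (m = -1*(-66) = 66)
y(-57) - 1/(C + m) = 0 - 1/(1749 + 66) = 0 - 1/1815 = -1/1815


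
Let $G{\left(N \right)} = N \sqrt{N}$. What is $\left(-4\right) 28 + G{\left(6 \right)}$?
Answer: $-112 + 6 \sqrt{6} \approx -97.303$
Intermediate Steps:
$G{\left(N \right)} = N^{\frac{3}{2}}$
$\left(-4\right) 28 + G{\left(6 \right)} = \left(-4\right) 28 + 6^{\frac{3}{2}} = -112 + 6 \sqrt{6}$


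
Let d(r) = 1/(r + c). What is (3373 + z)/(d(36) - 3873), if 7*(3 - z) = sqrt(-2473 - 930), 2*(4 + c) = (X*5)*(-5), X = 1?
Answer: -131664/151045 + 39*I*sqrt(3403)/1057315 ≈ -0.87169 + 0.0021517*I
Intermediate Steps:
c = -33/2 (c = -4 + ((1*5)*(-5))/2 = -4 + (5*(-5))/2 = -4 + (1/2)*(-25) = -4 - 25/2 = -33/2 ≈ -16.500)
d(r) = 1/(-33/2 + r) (d(r) = 1/(r - 33/2) = 1/(-33/2 + r))
z = 3 - I*sqrt(3403)/7 (z = 3 - sqrt(-2473 - 930)/7 = 3 - I*sqrt(3403)/7 ≈ 3.0 - 8.3336*I)
(3373 + z)/(d(36) - 3873) = (3373 + (3 - I*sqrt(3403)/7))/(2/(-33 + 2*36) - 3873) = (3376 - I*sqrt(3403)/7)/(2/(-33 + 72) - 3873) = (3376 - I*sqrt(3403)/7)/(2/39 - 3873) = (3376 - I*sqrt(3403)/7)/(-151045/39) = (3376 - I*sqrt(3403)/7)*(-39/151045) = -131664/151045 + 39*I*sqrt(3403)/1057315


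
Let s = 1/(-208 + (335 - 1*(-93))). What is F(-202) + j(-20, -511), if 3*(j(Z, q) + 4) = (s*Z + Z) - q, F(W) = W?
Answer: -466/11 ≈ -42.364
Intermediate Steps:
s = 1/220 (s = 1/(-208 + (335 + 93)) = 1/(-208 + 428) = 1/220 ≈ 0.0045455)
j(Z, q) = -4 - q/3 + 221*Z/660 (j(Z, q) = -4 + ((Z/220 + Z) - q)/3 = -4 + (221*Z/220 - q)/3 = -4 + (-q + 221*Z/220)/3 = -4 + (-q/3 + 221*Z/660) = -4 - q/3 + 221*Z/660)
F(-202) + j(-20, -511) = -202 + (-4 - ⅓*(-511) + (221/660)*(-20)) = -202 + (-4 + 511/3 - 221/33) = -202 + 1756/11 = -466/11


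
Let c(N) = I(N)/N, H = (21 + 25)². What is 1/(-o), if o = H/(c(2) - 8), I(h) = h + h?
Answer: 3/1058 ≈ 0.0028355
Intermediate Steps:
I(h) = 2*h
H = 2116 (H = 46² = 2116)
c(N) = 2 (c(N) = (2*N)/N = 2)
o = -1058/3 (o = 2116/(2 - 8) = 2116/(-6) = 2116*(-⅙) = -1058/3 ≈ -352.67)
1/(-o) = 1/(-1*(-1058/3)) = 1/(1058/3) = 3/1058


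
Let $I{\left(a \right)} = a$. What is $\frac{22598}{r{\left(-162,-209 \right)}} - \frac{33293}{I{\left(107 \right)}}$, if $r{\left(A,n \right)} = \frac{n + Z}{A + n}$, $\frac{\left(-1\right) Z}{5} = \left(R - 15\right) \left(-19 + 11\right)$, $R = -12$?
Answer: $\frac{854158129}{137923} \approx 6193.0$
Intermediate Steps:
$Z = -1080$ ($Z = - 5 \left(-12 - 15\right) \left(-19 + 11\right) = - 5 \left(\left(-27\right) \left(-8\right)\right) = \left(-5\right) 216 = -1080$)
$r{\left(A,n \right)} = \frac{-1080 + n}{A + n}$ ($r{\left(A,n \right)} = \frac{n - 1080}{A + n} = \frac{-1080 + n}{A + n}$)
$\frac{22598}{r{\left(-162,-209 \right)}} - \frac{33293}{I{\left(107 \right)}} = \frac{22598}{\frac{1}{-162 - 209} \left(-1080 - 209\right)} - \frac{33293}{107} = \frac{22598}{\frac{1}{-371} \left(-1289\right)} - \frac{33293}{107} = \frac{22598}{\left(- \frac{1}{371}\right) \left(-1289\right)} - \frac{33293}{107} = \frac{22598}{\frac{1289}{371}} - \frac{33293}{107} = 22598 \cdot \frac{371}{1289} - \frac{33293}{107} = \frac{8383858}{1289} - \frac{33293}{107} = \frac{854158129}{137923}$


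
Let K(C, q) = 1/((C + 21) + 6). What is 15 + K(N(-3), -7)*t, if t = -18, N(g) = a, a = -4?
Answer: 327/23 ≈ 14.217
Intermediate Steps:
N(g) = -4
K(C, q) = 1/(27 + C) (K(C, q) = 1/((21 + C) + 6) = 1/(27 + C))
15 + K(N(-3), -7)*t = 15 - 18/(27 - 4) = 15 - 18/23 = 327/23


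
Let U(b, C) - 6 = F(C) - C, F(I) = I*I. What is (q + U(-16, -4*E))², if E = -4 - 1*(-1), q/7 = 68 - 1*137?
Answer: 119025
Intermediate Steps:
q = -483 (q = 7*(68 - 1*137) = 7*(68 - 137) = 7*(-69) = -483)
F(I) = I²
E = -3 (E = -4 + 1 = -3)
U(b, C) = 6 + C² - C (U(b, C) = 6 + (C² - C) = 6 + C² - C)
(q + U(-16, -4*E))² = (-483 + (6 + (-4*(-3))² - (-4)*(-3)))² = (-483 + (6 + 12² - 1*12))² = (-483 + (6 + 144 - 12))² = (-483 + 138)² = (-345)² = 119025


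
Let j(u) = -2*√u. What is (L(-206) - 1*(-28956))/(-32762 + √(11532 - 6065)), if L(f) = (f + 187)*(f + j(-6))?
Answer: -(32870 + 38*I*√6)/(32762 - √5467) ≈ -1.0056 - 0.0028475*I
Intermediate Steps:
L(f) = (187 + f)*(f - 2*I*√6) (L(f) = (f + 187)*(f - 2*I*√6) = (187 + f)*(f - 2*I*√6))
(L(-206) - 1*(-28956))/(-32762 + √(11532 - 6065)) = (((-206)² + 187*(-206) - 374*I*√6 - 2*I*(-206)*√6) - 1*(-28956))/(-32762 + √(11532 - 6065)) = ((42436 - 38522 - 374*I*√6 + 412*I*√6) + 28956)/(-32762 + √5467) = ((3914 + 38*I*√6) + 28956)/(-32762 + √5467) = (32870 + 38*I*√6)/(-32762 + √5467)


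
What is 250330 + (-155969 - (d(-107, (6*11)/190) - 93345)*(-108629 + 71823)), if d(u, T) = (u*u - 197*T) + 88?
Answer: -286277710071/95 ≈ -3.0134e+9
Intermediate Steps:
d(u, T) = 88 + u² - 197*T (d(u, T) = (u² - 197*T) + 88 = 88 + u² - 197*T)
250330 + (-155969 - (d(-107, (6*11)/190) - 93345)*(-108629 + 71823)) = 250330 + (-155969 - ((88 + (-107)² - 197*6*11/190) - 93345)*(-108629 + 71823)) = 250330 + (-155969 - ((88 + 11449 - 13002/190) - 93345)*(-36806)) = 250330 + (-155969 - ((88 + 11449 - 197*33/95) - 93345)*(-36806)) = 250330 + (-155969 - ((88 + 11449 - 6501/95) - 93345)*(-36806)) = 250330 + (-155969 - (1089514/95 - 93345)*(-36806)) = 250330 + (-155969 - (-7778261)*(-36806)/95) = 250330 + (-155969 - 1*286286674366/95) = 250330 + (-155969 - 286286674366/95) = 250330 - 286301491421/95 = -286277710071/95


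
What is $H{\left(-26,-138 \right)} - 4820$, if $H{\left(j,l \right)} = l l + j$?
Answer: $14198$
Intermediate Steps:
$H{\left(j,l \right)} = j + l^{2}$ ($H{\left(j,l \right)} = l^{2} + j = j + l^{2}$)
$H{\left(-26,-138 \right)} - 4820 = \left(-26 + \left(-138\right)^{2}\right) - 4820 = \left(-26 + 19044\right) - 4820 = 19018 - 4820 = 14198$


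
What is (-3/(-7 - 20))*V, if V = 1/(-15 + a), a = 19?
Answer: 1/36 ≈ 0.027778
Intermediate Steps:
V = ¼ (V = 1/(-15 + 19) = 1/4 = ¼ ≈ 0.25000)
(-3/(-7 - 20))*V = (-3/(-7 - 20))*(¼) = (-3/(-27))*(¼) = -1/27*(-3)*(¼) = (⅑)*(¼) = 1/36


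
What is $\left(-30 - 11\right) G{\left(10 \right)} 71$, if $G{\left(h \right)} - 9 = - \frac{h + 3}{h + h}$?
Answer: $- \frac{486137}{20} \approx -24307.0$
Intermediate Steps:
$G{\left(h \right)} = 9 - \frac{3 + h}{2 h}$ ($G{\left(h \right)} = 9 - \frac{h + 3}{h + h} = 9 - \frac{3 + h}{2 h}$)
$\left(-30 - 11\right) G{\left(10 \right)} 71 = \left(-30 - 11\right) \frac{-3 + 17 \cdot 10}{2 \cdot 10} \cdot 71 = - 41 \cdot \frac{1}{2} \cdot \frac{1}{10} \left(-3 + 170\right) 71 = - 41 \cdot \frac{1}{2} \cdot \frac{1}{10} \cdot 167 \cdot 71 = \left(-41\right) \frac{167}{20} \cdot 71 = \left(- \frac{6847}{20}\right) 71 = - \frac{486137}{20}$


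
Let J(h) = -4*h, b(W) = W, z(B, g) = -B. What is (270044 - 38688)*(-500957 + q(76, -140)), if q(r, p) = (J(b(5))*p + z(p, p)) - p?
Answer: -115186831212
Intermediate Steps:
q(r, p) = -22*p (q(r, p) = ((-4*5)*p - p) - p = (-20*p - p) - p = -21*p - p = -22*p)
(270044 - 38688)*(-500957 + q(76, -140)) = (270044 - 38688)*(-500957 - 22*(-140)) = 231356*(-500957 + 3080) = 231356*(-497877) = -115186831212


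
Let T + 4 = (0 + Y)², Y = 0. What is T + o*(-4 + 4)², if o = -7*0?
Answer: -4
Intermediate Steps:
T = -4 (T = -4 + (0 + 0)² = -4 + 0² = -4 + 0 = -4)
o = 0
T + o*(-4 + 4)² = -4 + 0*(-4 + 4)² = -4 + 0*0² = -4 + 0*0 = -4 + 0 = -4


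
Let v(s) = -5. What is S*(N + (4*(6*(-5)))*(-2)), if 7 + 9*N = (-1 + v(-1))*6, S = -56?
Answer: -118552/9 ≈ -13172.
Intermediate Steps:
N = -43/9 (N = -7/9 + ((-1 - 5)*6)/9 = -7/9 + (-6*6)/9 = -7/9 + (⅑)*(-36) = -7/9 - 4 = -43/9 ≈ -4.7778)
S*(N + (4*(6*(-5)))*(-2)) = -56*(-43/9 + (4*(6*(-5)))*(-2)) = -56*(-43/9 + (4*(-30))*(-2)) = -56*(-43/9 - 120*(-2)) = -56*(-43/9 + 240) = -56*2117/9 = -118552/9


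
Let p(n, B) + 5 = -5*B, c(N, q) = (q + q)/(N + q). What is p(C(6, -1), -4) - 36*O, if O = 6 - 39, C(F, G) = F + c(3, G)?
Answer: 1203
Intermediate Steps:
c(N, q) = 2*q/(N + q) (c(N, q) = (2*q)/(N + q) = 2*q/(N + q))
C(F, G) = F + 2*G/(3 + G)
p(n, B) = -5 - 5*B
O = -33
p(C(6, -1), -4) - 36*O = (-5 - 5*(-4)) - 36*(-33) = (-5 + 20) + 1188 = 15 + 1188 = 1203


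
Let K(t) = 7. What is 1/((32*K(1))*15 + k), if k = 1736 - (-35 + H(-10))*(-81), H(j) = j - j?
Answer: 1/2261 ≈ 0.00044228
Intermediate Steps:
H(j) = 0
k = -1099 (k = 1736 - (-35 + 0)*(-81) = 1736 - (-35)*(-81) = 1736 - 1*2835 = 1736 - 2835 = -1099)
1/((32*K(1))*15 + k) = 1/((32*7)*15 - 1099) = 1/(224*15 - 1099) = 1/(3360 - 1099) = 1/2261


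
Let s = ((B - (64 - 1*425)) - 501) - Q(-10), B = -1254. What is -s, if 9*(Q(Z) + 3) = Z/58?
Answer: 363046/261 ≈ 1391.0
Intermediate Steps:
Q(Z) = -3 + Z/522 (Q(Z) = -3 + (Z/58)/9 = -3 + Z/522)
s = -363046/261 (s = ((-1254 - (64 - 1*425)) - 501) - (-3 + (1/522)*(-10)) = ((-1254 - (64 - 425)) - 501) - (-3 - 5/261) = ((-1254 - 1*(-361)) - 501) - 1*(-788/261) = ((-1254 + 361) - 501) + 788/261 = (-893 - 501) + 788/261 = -1394 + 788/261 = -363046/261 ≈ -1391.0)
-s = -1*(-363046/261) = 363046/261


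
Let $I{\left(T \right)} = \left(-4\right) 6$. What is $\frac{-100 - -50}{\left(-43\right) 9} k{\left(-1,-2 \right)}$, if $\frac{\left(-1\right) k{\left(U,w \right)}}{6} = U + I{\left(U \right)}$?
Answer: $\frac{2500}{129} \approx 19.38$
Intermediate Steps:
$I{\left(T \right)} = -24$
$k{\left(U,w \right)} = 144 - 6 U$ ($k{\left(U,w \right)} = - 6 \left(U - 24\right) = - 6 \left(-24 + U\right) = 144 - 6 U$)
$\frac{-100 - -50}{\left(-43\right) 9} k{\left(-1,-2 \right)} = \frac{-100 - -50}{\left(-43\right) 9} \left(144 - -6\right) = \frac{-100 + 50}{-387} \left(144 + 6\right) = \left(-50\right) \left(- \frac{1}{387}\right) 150 = \frac{50}{387} \cdot 150 = \frac{2500}{129}$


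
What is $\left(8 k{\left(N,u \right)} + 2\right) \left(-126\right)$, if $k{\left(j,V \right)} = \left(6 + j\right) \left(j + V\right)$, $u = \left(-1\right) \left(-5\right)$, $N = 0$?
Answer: $-30492$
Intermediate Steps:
$u = 5$
$k{\left(j,V \right)} = \left(6 + j\right) \left(V + j\right)$
$\left(8 k{\left(N,u \right)} + 2\right) \left(-126\right) = \left(8 \left(0^{2} + 6 \cdot 5 + 6 \cdot 0 + 5 \cdot 0\right) + 2\right) \left(-126\right) = \left(8 \left(0 + 30 + 0 + 0\right) + 2\right) \left(-126\right) = \left(8 \cdot 30 + 2\right) \left(-126\right) = \left(240 + 2\right) \left(-126\right) = 242 \left(-126\right) = -30492$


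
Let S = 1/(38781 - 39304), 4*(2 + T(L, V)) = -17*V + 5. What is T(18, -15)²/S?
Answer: -2075787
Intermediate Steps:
T(L, V) = -¾ - 17*V/4 (T(L, V) = -2 + (-17*V + 5)/4 = -2 + (5 - 17*V)/4 = -2 + (5/4 - 17*V/4) = -¾ - 17*V/4)
S = -1/523 (S = 1/(-523) = -1/523 ≈ -0.0019120)
T(18, -15)²/S = (-¾ - 17/4*(-15))²/(-1/523) = (-¾ + 255/4)²*(-523) = 63²*(-523) = 3969*(-523) = -2075787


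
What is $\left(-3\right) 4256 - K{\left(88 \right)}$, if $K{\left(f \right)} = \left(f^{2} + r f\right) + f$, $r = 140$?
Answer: $-32920$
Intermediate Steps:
$K{\left(f \right)} = f^{2} + 141 f$ ($K{\left(f \right)} = \left(f^{2} + 140 f\right) + f = f^{2} + 141 f$)
$\left(-3\right) 4256 - K{\left(88 \right)} = \left(-3\right) 4256 - 88 \left(141 + 88\right) = -12768 - 88 \cdot 229 = -12768 - 20152 = -32920$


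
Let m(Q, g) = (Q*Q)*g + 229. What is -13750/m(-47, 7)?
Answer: -6875/7846 ≈ -0.87624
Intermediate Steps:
m(Q, g) = 229 + g*Q² (m(Q, g) = Q²*g + 229 = g*Q² + 229 = 229 + g*Q²)
-13750/m(-47, 7) = -13750/(229 + 7*(-47)²) = -13750/(229 + 7*2209) = -13750/(229 + 15463) = -13750/15692 = -13750*1/15692 = -6875/7846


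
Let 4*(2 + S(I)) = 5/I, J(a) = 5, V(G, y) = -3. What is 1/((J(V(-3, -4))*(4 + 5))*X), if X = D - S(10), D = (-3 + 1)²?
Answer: 8/2115 ≈ 0.0037825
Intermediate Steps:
D = 4 (D = (-2)² = 4)
S(I) = -2 + 5/(4*I) (S(I) = -2 + (5/I)/4 = -2 + 5/(4*I))
X = 47/8 (X = 4 - (-2 + (5/4)/10) = 4 - (-2 + (5/4)*(⅒)) = 4 - (-2 + ⅛) = 4 - 1*(-15/8) = 4 + 15/8 = 47/8 ≈ 5.8750)
1/((J(V(-3, -4))*(4 + 5))*X) = 1/((5*(4 + 5))*(47/8)) = 1/((5*9)*(47/8)) = 1/(45*(47/8)) = 1/(2115/8) = 8/2115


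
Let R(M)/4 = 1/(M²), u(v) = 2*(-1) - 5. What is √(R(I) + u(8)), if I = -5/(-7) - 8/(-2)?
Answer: I*√7427/33 ≈ 2.6115*I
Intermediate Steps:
u(v) = -7 (u(v) = -2 - 5 = -7)
I = 33/7 (I = -5*(-⅐) - 8*(-½) = 5/7 + 4 = 33/7 ≈ 4.7143)
R(M) = 4/M² (R(M) = 4/(M²) = 4/M²)
√(R(I) + u(8)) = √(4/(33/7)² - 7) = √(4*(49/1089) - 7) = √(196/1089 - 7) = √(-7427/1089) = I*√7427/33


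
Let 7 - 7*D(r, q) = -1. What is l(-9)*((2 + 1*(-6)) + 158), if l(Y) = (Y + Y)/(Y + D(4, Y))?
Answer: 1764/5 ≈ 352.80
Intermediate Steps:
D(r, q) = 8/7 (D(r, q) = 1 - ⅐*(-1) = 1 + ⅐ = 8/7)
l(Y) = 2*Y/(8/7 + Y) (l(Y) = (Y + Y)/(Y + 8/7) = (2*Y)/(8/7 + Y) = 2*Y/(8/7 + Y))
l(-9)*((2 + 1*(-6)) + 158) = (14*(-9)/(8 + 7*(-9)))*((2 + 1*(-6)) + 158) = (14*(-9)/(8 - 63))*((2 - 6) + 158) = (14*(-9)/(-55))*(-4 + 158) = (14*(-9)*(-1/55))*154 = (126/55)*154 = 1764/5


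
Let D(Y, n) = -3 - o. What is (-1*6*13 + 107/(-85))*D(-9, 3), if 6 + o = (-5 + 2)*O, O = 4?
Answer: -20211/17 ≈ -1188.9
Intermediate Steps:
o = -18 (o = -6 + (-5 + 2)*4 = -6 - 3*4 = -6 - 12 = -18)
D(Y, n) = 15 (D(Y, n) = -3 - 1*(-18) = -3 + 18 = 15)
(-1*6*13 + 107/(-85))*D(-9, 3) = (-1*6*13 + 107/(-85))*15 = (-6*13 + 107*(-1/85))*15 = (-78 - 107/85)*15 = -6737/85*15 = -20211/17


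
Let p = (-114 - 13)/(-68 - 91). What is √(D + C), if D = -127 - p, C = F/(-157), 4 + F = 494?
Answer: 5*I*√3263313138/24963 ≈ 11.442*I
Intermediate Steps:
F = 490 (F = -4 + 494 = 490)
p = 127/159 (p = -127/(-159) = -127*(-1/159) = 127/159 ≈ 0.79874)
C = -490/157 (C = 490/(-157) = 490*(-1/157) = -490/157 ≈ -3.1210)
D = -20320/159 (D = -127 - 1*127/159 = -127 - 127/159 = -20320/159 ≈ -127.80)
√(D + C) = √(-20320/159 - 490/157) = √(-3268150/24963) = 5*I*√3263313138/24963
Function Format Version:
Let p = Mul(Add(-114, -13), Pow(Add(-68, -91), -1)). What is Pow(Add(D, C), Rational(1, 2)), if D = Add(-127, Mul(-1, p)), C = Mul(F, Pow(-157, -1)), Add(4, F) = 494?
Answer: Mul(Rational(5, 24963), I, Pow(3263313138, Rational(1, 2))) ≈ Mul(11.442, I)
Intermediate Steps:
F = 490 (F = Add(-4, 494) = 490)
p = Rational(127, 159) (p = Mul(-127, Pow(-159, -1)) = Mul(-127, Rational(-1, 159)) = Rational(127, 159) ≈ 0.79874)
C = Rational(-490, 157) (C = Mul(490, Pow(-157, -1)) = Mul(490, Rational(-1, 157)) = Rational(-490, 157) ≈ -3.1210)
D = Rational(-20320, 159) (D = Add(-127, Mul(-1, Rational(127, 159))) = Add(-127, Rational(-127, 159)) = Rational(-20320, 159) ≈ -127.80)
Pow(Add(D, C), Rational(1, 2)) = Pow(Add(Rational(-20320, 159), Rational(-490, 157)), Rational(1, 2)) = Pow(Rational(-3268150, 24963), Rational(1, 2)) = Mul(Rational(5, 24963), I, Pow(3263313138, Rational(1, 2)))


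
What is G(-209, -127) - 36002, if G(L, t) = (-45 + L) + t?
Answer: -36383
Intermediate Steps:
G(L, t) = -45 + L + t
G(-209, -127) - 36002 = (-45 - 209 - 127) - 36002 = -381 - 36002 = -36383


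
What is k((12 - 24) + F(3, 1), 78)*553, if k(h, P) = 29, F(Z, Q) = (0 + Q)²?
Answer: 16037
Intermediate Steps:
F(Z, Q) = Q²
k((12 - 24) + F(3, 1), 78)*553 = 29*553 = 16037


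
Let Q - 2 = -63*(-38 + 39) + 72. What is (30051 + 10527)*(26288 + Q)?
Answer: 1067160822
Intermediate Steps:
Q = 11 (Q = 2 + (-63*(-38 + 39) + 72) = 2 + (-63*1 + 72) = 2 + (-63 + 72) = 2 + 9 = 11)
(30051 + 10527)*(26288 + Q) = (30051 + 10527)*(26288 + 11) = 40578*26299 = 1067160822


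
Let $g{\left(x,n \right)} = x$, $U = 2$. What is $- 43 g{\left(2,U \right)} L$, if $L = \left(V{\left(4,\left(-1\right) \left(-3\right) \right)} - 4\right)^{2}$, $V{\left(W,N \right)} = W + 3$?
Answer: $-774$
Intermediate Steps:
$V{\left(W,N \right)} = 3 + W$
$L = 9$ ($L = \left(\left(3 + 4\right) - 4\right)^{2} = \left(7 - 4\right)^{2} = 3^{2} = 9$)
$- 43 g{\left(2,U \right)} L = \left(-43\right) 2 \cdot 9 = \left(-86\right) 9 = -774$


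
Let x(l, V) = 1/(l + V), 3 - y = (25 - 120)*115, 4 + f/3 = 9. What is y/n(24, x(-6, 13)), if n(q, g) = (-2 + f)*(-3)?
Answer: -10928/39 ≈ -280.21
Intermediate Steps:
f = 15 (f = -12 + 3*9 = -12 + 27 = 15)
y = 10928 (y = 3 - (25 - 120)*115 = 3 - (-95)*115 = 3 - 1*(-10925) = 3 + 10925 = 10928)
x(l, V) = 1/(V + l)
n(q, g) = -39 (n(q, g) = (-2 + 15)*(-3) = 13*(-3) = -39)
y/n(24, x(-6, 13)) = 10928/(-39) = 10928*(-1/39) = -10928/39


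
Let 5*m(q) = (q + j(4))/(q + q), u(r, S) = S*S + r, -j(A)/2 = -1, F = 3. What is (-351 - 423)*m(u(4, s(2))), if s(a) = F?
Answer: -1161/13 ≈ -89.308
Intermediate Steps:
s(a) = 3
j(A) = 2 (j(A) = -2*(-1) = 2)
u(r, S) = r + S² (u(r, S) = S² + r = r + S²)
m(q) = (2 + q)/(10*q) (m(q) = ((q + 2)/(q + q))/5 = ((2 + q)/((2*q)))/5 = ((2 + q)*(1/(2*q)))/5 = ((2 + q)/(2*q))/5 = (2 + q)/(10*q))
(-351 - 423)*m(u(4, s(2))) = (-351 - 423)*((2 + (4 + 3²))/(10*(4 + 3²))) = -387*(2 + (4 + 9))/(5*(4 + 9)) = -387*(2 + 13)/(5*13) = -387*15/(5*13) = -774*3/26 = -1161/13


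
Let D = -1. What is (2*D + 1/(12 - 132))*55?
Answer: -2651/24 ≈ -110.46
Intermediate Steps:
(2*D + 1/(12 - 132))*55 = (2*(-1) + 1/(12 - 132))*55 = (-2 + 1/(-120))*55 = (-2 - 1/120)*55 = -241/120*55 = -2651/24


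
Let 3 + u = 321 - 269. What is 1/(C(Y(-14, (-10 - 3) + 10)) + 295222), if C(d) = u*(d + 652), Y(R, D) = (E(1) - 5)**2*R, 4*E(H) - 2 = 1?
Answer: 8/2518233 ≈ 3.1768e-6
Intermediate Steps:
E(H) = 3/4 (E(H) = 1/2 + (1/4)*1 = 1/2 + 1/4 = 3/4)
u = 49 (u = -3 + (321 - 269) = -3 + 52 = 49)
Y(R, D) = 289*R/16 (Y(R, D) = (3/4 - 5)**2*R = (-17/4)**2*R = 289*R/16)
C(d) = 31948 + 49*d (C(d) = 49*(d + 652) = 49*(652 + d) = 31948 + 49*d)
1/(C(Y(-14, (-10 - 3) + 10)) + 295222) = 1/((31948 + 49*((289/16)*(-14))) + 295222) = 1/((31948 + 49*(-2023/8)) + 295222) = 1/((31948 - 99127/8) + 295222) = 1/(156457/8 + 295222) = 1/(2518233/8) = 8/2518233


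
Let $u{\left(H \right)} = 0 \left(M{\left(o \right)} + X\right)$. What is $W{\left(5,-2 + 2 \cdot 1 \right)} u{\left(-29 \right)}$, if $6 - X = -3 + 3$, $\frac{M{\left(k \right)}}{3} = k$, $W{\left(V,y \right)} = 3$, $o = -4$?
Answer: $0$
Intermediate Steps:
$M{\left(k \right)} = 3 k$
$X = 6$ ($X = 6 - \left(-3 + 3\right) = 6 - 0 = 6 + 0 = 6$)
$u{\left(H \right)} = 0$ ($u{\left(H \right)} = 0 \left(3 \left(-4\right) + 6\right) = 0 \left(-12 + 6\right) = 0 \left(-6\right) = 0$)
$W{\left(5,-2 + 2 \cdot 1 \right)} u{\left(-29 \right)} = 3 \cdot 0 = 0$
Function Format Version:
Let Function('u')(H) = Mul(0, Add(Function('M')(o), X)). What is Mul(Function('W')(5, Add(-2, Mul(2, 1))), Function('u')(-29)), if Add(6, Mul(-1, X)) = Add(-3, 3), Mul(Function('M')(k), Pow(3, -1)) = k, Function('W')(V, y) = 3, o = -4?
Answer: 0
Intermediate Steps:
Function('M')(k) = Mul(3, k)
X = 6 (X = Add(6, Mul(-1, Add(-3, 3))) = Add(6, Mul(-1, 0)) = Add(6, 0) = 6)
Function('u')(H) = 0 (Function('u')(H) = Mul(0, Add(Mul(3, -4), 6)) = Mul(0, Add(-12, 6)) = Mul(0, -6) = 0)
Mul(Function('W')(5, Add(-2, Mul(2, 1))), Function('u')(-29)) = Mul(3, 0) = 0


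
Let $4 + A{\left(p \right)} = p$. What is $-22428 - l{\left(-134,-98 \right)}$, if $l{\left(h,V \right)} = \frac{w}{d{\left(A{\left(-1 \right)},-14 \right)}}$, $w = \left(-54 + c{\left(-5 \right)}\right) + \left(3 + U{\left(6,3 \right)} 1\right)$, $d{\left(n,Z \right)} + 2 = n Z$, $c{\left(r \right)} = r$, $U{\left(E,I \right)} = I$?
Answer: $- \frac{1525051}{68} \approx -22427.0$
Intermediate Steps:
$A{\left(p \right)} = -4 + p$
$d{\left(n,Z \right)} = -2 + Z n$ ($d{\left(n,Z \right)} = -2 + n Z = -2 + Z n$)
$w = -53$ ($w = \left(-54 - 5\right) + \left(3 + 3 \cdot 1\right) = -59 + \left(3 + 3\right) = -59 + 6 = -53$)
$l{\left(h,V \right)} = - \frac{53}{68}$ ($l{\left(h,V \right)} = - \frac{53}{-2 - 14 \left(-4 - 1\right)} = - \frac{53}{-2 - -70} = - \frac{53}{-2 + 70} = - \frac{53}{68}$)
$-22428 - l{\left(-134,-98 \right)} = -22428 - - \frac{53}{68} = -22428 + \frac{53}{68} = - \frac{1525051}{68}$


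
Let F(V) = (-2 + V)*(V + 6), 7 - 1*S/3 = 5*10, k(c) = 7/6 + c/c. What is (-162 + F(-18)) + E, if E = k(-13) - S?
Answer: 1255/6 ≈ 209.17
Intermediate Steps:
k(c) = 13/6 (k(c) = 7*(⅙) + 1 = 7/6 + 1 = 13/6)
S = -129 (S = 21 - 15*10 = 21 - 3*50 = 21 - 150 = -129)
F(V) = (-2 + V)*(6 + V)
E = 787/6 (E = 13/6 - 1*(-129) = 13/6 + 129 = 787/6 ≈ 131.17)
(-162 + F(-18)) + E = (-162 + (-12 + (-18)² + 4*(-18))) + 787/6 = (-162 + (-12 + 324 - 72)) + 787/6 = (-162 + 240) + 787/6 = 78 + 787/6 = 1255/6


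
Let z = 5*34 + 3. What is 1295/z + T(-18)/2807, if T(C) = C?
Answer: 3631951/485611 ≈ 7.4791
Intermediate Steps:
z = 173 (z = 170 + 3 = 173)
1295/z + T(-18)/2807 = 1295/173 - 18/2807 = 3631951/485611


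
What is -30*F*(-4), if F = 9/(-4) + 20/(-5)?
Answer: -750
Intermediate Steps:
F = -25/4 (F = 9*(-¼) + 20*(-⅕) = -9/4 - 4 = -25/4 ≈ -6.2500)
-30*F*(-4) = -30*(-25/4)*(-4) = (375/2)*(-4) = -750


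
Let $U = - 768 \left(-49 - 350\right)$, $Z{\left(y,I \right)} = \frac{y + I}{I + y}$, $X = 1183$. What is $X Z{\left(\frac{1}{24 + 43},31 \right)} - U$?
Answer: $-305249$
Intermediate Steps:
$Z{\left(y,I \right)} = 1$ ($Z{\left(y,I \right)} = \frac{I + y}{I + y} = 1$)
$U = 306432$ ($U = \left(-768\right) \left(-399\right) = 306432$)
$X Z{\left(\frac{1}{24 + 43},31 \right)} - U = 1183 \cdot 1 - 306432 = 1183 - 306432 = -305249$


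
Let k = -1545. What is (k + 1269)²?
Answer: 76176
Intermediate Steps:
(k + 1269)² = (-1545 + 1269)² = (-276)² = 76176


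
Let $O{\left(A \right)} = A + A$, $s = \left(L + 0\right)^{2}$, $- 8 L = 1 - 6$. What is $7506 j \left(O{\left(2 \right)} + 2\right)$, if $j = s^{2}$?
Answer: $\frac{7036875}{1024} \approx 6871.9$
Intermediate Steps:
$L = \frac{5}{8}$ ($L = - \frac{1 - 6}{8} = \left(- \frac{1}{8}\right) \left(-5\right) = \frac{5}{8} \approx 0.625$)
$s = \frac{25}{64}$ ($s = \left(\frac{5}{8} + 0\right)^{2} = \left(\frac{5}{8}\right)^{2} = \frac{25}{64} \approx 0.39063$)
$j = \frac{625}{4096}$ ($j = \left(\frac{25}{64}\right)^{2} = \frac{625}{4096} \approx 0.15259$)
$O{\left(A \right)} = 2 A$
$7506 j \left(O{\left(2 \right)} + 2\right) = 7506 \frac{625 \left(2 \cdot 2 + 2\right)}{4096} = 7506 \frac{625 \left(4 + 2\right)}{4096} = 7506 \cdot \frac{625}{4096} \cdot 6 = 7506 \cdot \frac{1875}{2048} = \frac{7036875}{1024}$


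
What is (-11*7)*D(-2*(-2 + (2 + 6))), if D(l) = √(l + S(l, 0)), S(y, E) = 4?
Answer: -154*I*√2 ≈ -217.79*I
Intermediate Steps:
D(l) = √(4 + l) (D(l) = √(l + 4) = √(4 + l))
(-11*7)*D(-2*(-2 + (2 + 6))) = (-11*7)*√(4 - 2*(-2 + (2 + 6))) = -77*√(4 - 2*(-2 + 8)) = -77*√(4 - 2*6) = -77*√(4 - 12) = -154*I*√2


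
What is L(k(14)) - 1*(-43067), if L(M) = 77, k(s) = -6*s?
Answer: 43144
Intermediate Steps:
L(k(14)) - 1*(-43067) = 77 - 1*(-43067) = 77 + 43067 = 43144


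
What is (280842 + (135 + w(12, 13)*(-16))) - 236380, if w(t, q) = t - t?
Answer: 44597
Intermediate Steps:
w(t, q) = 0
(280842 + (135 + w(12, 13)*(-16))) - 236380 = (280842 + (135 + 0*(-16))) - 236380 = (280842 + (135 + 0)) - 236380 = (280842 + 135) - 236380 = 280977 - 236380 = 44597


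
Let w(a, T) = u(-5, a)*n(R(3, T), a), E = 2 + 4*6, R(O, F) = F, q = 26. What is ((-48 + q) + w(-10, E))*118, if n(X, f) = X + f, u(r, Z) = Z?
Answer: -21476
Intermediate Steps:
E = 26 (E = 2 + 24 = 26)
w(a, T) = a*(T + a)
((-48 + q) + w(-10, E))*118 = ((-48 + 26) - 10*(26 - 10))*118 = (-22 - 10*16)*118 = (-22 - 160)*118 = -182*118 = -21476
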